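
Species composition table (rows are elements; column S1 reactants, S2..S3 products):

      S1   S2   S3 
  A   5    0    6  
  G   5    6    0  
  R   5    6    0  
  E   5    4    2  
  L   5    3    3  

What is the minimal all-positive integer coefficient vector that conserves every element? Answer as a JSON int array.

A: 6·5 = 30 | 5·0+5·6 = 30
G: 6·5 = 30 | 5·6+5·0 = 30
R: 6·5 = 30 | 5·6+5·0 = 30
E: 6·5 = 30 | 5·4+5·2 = 30
L: 6·5 = 30 | 5·3+5·3 = 30
gcd(6,5,5) = 1

Coefficients: [6, 5, 5]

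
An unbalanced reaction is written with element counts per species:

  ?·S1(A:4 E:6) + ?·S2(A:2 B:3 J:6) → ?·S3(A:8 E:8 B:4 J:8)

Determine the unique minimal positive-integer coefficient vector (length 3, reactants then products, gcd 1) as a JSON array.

Coefficients: [4, 4, 3]

A: 4·4+4·2 = 24 | 3·8 = 24
E: 4·6+4·0 = 24 | 3·8 = 24
B: 4·0+4·3 = 12 | 3·4 = 12
J: 4·0+4·6 = 24 | 3·8 = 24
gcd(4,4,3) = 1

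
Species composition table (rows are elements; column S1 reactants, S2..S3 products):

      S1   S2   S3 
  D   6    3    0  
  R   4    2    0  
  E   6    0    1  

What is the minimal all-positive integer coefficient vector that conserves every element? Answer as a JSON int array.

D: 1·6 = 6 | 2·3+6·0 = 6
R: 1·4 = 4 | 2·2+6·0 = 4
E: 1·6 = 6 | 2·0+6·1 = 6
gcd(1,2,6) = 1

Coefficients: [1, 2, 6]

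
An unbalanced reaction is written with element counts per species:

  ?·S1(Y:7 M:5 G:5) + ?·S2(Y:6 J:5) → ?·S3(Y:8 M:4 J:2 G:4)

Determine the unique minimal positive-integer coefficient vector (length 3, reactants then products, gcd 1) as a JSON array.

Coefficients: [4, 2, 5]

Y: 4·7+2·6 = 40 | 5·8 = 40
M: 4·5+2·0 = 20 | 5·4 = 20
J: 4·0+2·5 = 10 | 5·2 = 10
G: 4·5+2·0 = 20 | 5·4 = 20
gcd(4,2,5) = 1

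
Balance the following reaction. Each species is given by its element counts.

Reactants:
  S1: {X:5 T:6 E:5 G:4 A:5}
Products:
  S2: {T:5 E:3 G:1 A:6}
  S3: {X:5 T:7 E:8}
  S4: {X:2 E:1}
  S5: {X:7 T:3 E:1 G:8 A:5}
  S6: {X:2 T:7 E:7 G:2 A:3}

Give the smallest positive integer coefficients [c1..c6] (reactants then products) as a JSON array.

X: 5·5 = 25 | 2·0+1·5+2·2+2·7+1·2 = 25
T: 5·6 = 30 | 2·5+1·7+2·0+2·3+1·7 = 30
E: 5·5 = 25 | 2·3+1·8+2·1+2·1+1·7 = 25
G: 5·4 = 20 | 2·1+1·0+2·0+2·8+1·2 = 20
A: 5·5 = 25 | 2·6+1·0+2·0+2·5+1·3 = 25
gcd(5,2,1,2,2,1) = 1

Coefficients: [5, 2, 1, 2, 2, 1]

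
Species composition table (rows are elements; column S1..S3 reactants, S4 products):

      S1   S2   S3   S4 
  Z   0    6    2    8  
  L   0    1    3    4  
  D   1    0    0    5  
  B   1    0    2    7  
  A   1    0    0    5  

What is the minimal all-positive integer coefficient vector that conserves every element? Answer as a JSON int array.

Coefficients: [5, 1, 1, 1]

Z: 5·0+1·6+1·2 = 8 | 1·8 = 8
L: 5·0+1·1+1·3 = 4 | 1·4 = 4
D: 5·1+1·0+1·0 = 5 | 1·5 = 5
B: 5·1+1·0+1·2 = 7 | 1·7 = 7
A: 5·1+1·0+1·0 = 5 | 1·5 = 5
gcd(5,1,1,1) = 1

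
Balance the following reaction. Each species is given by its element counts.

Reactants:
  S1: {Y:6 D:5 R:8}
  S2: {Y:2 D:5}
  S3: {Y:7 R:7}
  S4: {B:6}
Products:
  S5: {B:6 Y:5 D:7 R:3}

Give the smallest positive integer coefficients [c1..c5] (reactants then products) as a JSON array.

B: 1·0+6·0+1·0+5·6 = 30 | 5·6 = 30
Y: 1·6+6·2+1·7+5·0 = 25 | 5·5 = 25
D: 1·5+6·5+1·0+5·0 = 35 | 5·7 = 35
R: 1·8+6·0+1·7+5·0 = 15 | 5·3 = 15
gcd(1,6,1,5,5) = 1

Coefficients: [1, 6, 1, 5, 5]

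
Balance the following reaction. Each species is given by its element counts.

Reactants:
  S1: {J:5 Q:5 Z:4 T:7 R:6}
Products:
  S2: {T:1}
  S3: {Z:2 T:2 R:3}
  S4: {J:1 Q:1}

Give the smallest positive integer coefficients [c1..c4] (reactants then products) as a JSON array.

J: 1·5 = 5 | 3·0+2·0+5·1 = 5
Q: 1·5 = 5 | 3·0+2·0+5·1 = 5
Z: 1·4 = 4 | 3·0+2·2+5·0 = 4
T: 1·7 = 7 | 3·1+2·2+5·0 = 7
R: 1·6 = 6 | 3·0+2·3+5·0 = 6
gcd(1,3,2,5) = 1

Coefficients: [1, 3, 2, 5]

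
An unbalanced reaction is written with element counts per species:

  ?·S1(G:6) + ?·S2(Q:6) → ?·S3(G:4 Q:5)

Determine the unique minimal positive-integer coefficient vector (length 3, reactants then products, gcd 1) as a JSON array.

G: 4·6+5·0 = 24 | 6·4 = 24
Q: 4·0+5·6 = 30 | 6·5 = 30
gcd(4,5,6) = 1

Coefficients: [4, 5, 6]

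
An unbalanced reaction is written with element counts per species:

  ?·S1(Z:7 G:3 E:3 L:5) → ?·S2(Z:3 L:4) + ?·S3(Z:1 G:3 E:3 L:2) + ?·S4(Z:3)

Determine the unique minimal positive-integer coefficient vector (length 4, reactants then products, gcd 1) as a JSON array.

Z: 4·7 = 28 | 3·3+4·1+5·3 = 28
G: 4·3 = 12 | 3·0+4·3+5·0 = 12
E: 4·3 = 12 | 3·0+4·3+5·0 = 12
L: 4·5 = 20 | 3·4+4·2+5·0 = 20
gcd(4,3,4,5) = 1

Coefficients: [4, 3, 4, 5]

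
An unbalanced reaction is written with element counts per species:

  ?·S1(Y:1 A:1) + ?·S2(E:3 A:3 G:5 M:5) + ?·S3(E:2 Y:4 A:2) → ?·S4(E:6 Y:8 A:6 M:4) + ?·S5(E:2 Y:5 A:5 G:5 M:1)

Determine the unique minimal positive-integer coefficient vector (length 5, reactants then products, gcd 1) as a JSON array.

Coefficients: [6, 2, 5, 2, 2]

E: 6·0+2·3+5·2 = 16 | 2·6+2·2 = 16
Y: 6·1+2·0+5·4 = 26 | 2·8+2·5 = 26
A: 6·1+2·3+5·2 = 22 | 2·6+2·5 = 22
G: 6·0+2·5+5·0 = 10 | 2·0+2·5 = 10
M: 6·0+2·5+5·0 = 10 | 2·4+2·1 = 10
gcd(6,2,5,2,2) = 1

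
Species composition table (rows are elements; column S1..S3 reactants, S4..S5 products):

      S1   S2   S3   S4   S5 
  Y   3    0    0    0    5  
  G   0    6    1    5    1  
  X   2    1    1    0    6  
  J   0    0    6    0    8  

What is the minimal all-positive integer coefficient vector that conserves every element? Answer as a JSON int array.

Y: 5·3+4·0+4·0 = 15 | 5·0+3·5 = 15
G: 5·0+4·6+4·1 = 28 | 5·5+3·1 = 28
X: 5·2+4·1+4·1 = 18 | 5·0+3·6 = 18
J: 5·0+4·0+4·6 = 24 | 5·0+3·8 = 24
gcd(5,4,4,5,3) = 1

Coefficients: [5, 4, 4, 5, 3]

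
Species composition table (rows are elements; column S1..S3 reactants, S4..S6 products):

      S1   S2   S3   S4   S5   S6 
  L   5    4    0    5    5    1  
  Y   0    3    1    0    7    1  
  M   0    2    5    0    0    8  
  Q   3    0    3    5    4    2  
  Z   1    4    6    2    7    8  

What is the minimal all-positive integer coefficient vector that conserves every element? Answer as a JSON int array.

L: 1·5+2·4+4·0 = 13 | 1·5+1·5+3·1 = 13
Y: 1·0+2·3+4·1 = 10 | 1·0+1·7+3·1 = 10
M: 1·0+2·2+4·5 = 24 | 1·0+1·0+3·8 = 24
Q: 1·3+2·0+4·3 = 15 | 1·5+1·4+3·2 = 15
Z: 1·1+2·4+4·6 = 33 | 1·2+1·7+3·8 = 33
gcd(1,2,4,1,1,3) = 1

Coefficients: [1, 2, 4, 1, 1, 3]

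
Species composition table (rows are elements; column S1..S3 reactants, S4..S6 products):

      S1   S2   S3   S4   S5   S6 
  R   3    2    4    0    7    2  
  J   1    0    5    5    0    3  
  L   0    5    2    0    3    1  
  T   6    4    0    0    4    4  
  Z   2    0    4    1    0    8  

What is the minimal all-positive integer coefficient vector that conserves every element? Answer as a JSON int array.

Coefficients: [4, 1, 5, 4, 4, 3]

R: 4·3+1·2+5·4 = 34 | 4·0+4·7+3·2 = 34
J: 4·1+1·0+5·5 = 29 | 4·5+4·0+3·3 = 29
L: 4·0+1·5+5·2 = 15 | 4·0+4·3+3·1 = 15
T: 4·6+1·4+5·0 = 28 | 4·0+4·4+3·4 = 28
Z: 4·2+1·0+5·4 = 28 | 4·1+4·0+3·8 = 28
gcd(4,1,5,4,4,3) = 1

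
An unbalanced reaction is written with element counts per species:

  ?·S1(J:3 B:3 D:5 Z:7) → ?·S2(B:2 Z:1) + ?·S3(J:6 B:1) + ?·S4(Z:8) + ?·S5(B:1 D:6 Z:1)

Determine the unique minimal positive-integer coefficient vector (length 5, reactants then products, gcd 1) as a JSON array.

J: 6·3 = 18 | 5·0+3·6+4·0+5·0 = 18
B: 6·3 = 18 | 5·2+3·1+4·0+5·1 = 18
D: 6·5 = 30 | 5·0+3·0+4·0+5·6 = 30
Z: 6·7 = 42 | 5·1+3·0+4·8+5·1 = 42
gcd(6,5,3,4,5) = 1

Coefficients: [6, 5, 3, 4, 5]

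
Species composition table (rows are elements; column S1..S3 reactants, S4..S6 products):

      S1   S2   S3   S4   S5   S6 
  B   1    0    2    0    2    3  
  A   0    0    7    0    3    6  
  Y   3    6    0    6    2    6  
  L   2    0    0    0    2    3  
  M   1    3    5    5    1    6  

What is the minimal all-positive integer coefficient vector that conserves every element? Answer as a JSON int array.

B: 6·1+3·0+3·2 = 12 | 3·0+3·2+2·3 = 12
A: 6·0+3·0+3·7 = 21 | 3·0+3·3+2·6 = 21
Y: 6·3+3·6+3·0 = 36 | 3·6+3·2+2·6 = 36
L: 6·2+3·0+3·0 = 12 | 3·0+3·2+2·3 = 12
M: 6·1+3·3+3·5 = 30 | 3·5+3·1+2·6 = 30
gcd(6,3,3,3,3,2) = 1

Coefficients: [6, 3, 3, 3, 3, 2]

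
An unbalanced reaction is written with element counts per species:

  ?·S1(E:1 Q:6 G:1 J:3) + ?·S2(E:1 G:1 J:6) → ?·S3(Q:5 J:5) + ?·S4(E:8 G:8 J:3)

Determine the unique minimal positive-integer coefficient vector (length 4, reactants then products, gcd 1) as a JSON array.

Coefficients: [5, 3, 6, 1]

E: 5·1+3·1 = 8 | 6·0+1·8 = 8
Q: 5·6+3·0 = 30 | 6·5+1·0 = 30
G: 5·1+3·1 = 8 | 6·0+1·8 = 8
J: 5·3+3·6 = 33 | 6·5+1·3 = 33
gcd(5,3,6,1) = 1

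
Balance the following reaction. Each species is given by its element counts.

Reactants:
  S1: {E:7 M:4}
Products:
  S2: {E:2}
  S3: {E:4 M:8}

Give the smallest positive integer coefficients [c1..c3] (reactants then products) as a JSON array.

E: 2·7 = 14 | 5·2+1·4 = 14
M: 2·4 = 8 | 5·0+1·8 = 8
gcd(2,5,1) = 1

Coefficients: [2, 5, 1]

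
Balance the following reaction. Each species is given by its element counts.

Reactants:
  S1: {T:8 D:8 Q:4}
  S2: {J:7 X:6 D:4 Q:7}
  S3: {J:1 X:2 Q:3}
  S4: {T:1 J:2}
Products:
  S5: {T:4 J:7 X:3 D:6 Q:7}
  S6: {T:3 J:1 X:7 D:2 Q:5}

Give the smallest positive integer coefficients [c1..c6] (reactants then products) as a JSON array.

T: 3·8+4·0+4·0+6·1 = 30 | 6·4+2·3 = 30
J: 3·0+4·7+4·1+6·2 = 44 | 6·7+2·1 = 44
X: 3·0+4·6+4·2+6·0 = 32 | 6·3+2·7 = 32
D: 3·8+4·4+4·0+6·0 = 40 | 6·6+2·2 = 40
Q: 3·4+4·7+4·3+6·0 = 52 | 6·7+2·5 = 52
gcd(3,4,4,6,6,2) = 1

Coefficients: [3, 4, 4, 6, 6, 2]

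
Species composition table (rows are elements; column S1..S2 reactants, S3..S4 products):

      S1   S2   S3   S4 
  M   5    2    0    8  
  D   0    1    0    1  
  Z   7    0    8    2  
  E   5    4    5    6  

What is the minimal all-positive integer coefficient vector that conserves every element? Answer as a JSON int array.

Coefficients: [6, 5, 4, 5]

M: 6·5+5·2 = 40 | 4·0+5·8 = 40
D: 6·0+5·1 = 5 | 4·0+5·1 = 5
Z: 6·7+5·0 = 42 | 4·8+5·2 = 42
E: 6·5+5·4 = 50 | 4·5+5·6 = 50
gcd(6,5,4,5) = 1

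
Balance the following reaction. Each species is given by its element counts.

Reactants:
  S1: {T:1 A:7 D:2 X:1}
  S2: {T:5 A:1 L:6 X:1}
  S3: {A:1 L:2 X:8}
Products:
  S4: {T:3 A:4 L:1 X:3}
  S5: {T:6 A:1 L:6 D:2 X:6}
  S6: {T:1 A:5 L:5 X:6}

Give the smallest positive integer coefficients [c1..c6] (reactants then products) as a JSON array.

T: 3·1+5·5+5·0 = 28 | 2·3+3·6+4·1 = 28
A: 3·7+5·1+5·1 = 31 | 2·4+3·1+4·5 = 31
L: 3·0+5·6+5·2 = 40 | 2·1+3·6+4·5 = 40
D: 3·2+5·0+5·0 = 6 | 2·0+3·2+4·0 = 6
X: 3·1+5·1+5·8 = 48 | 2·3+3·6+4·6 = 48
gcd(3,5,5,2,3,4) = 1

Coefficients: [3, 5, 5, 2, 3, 4]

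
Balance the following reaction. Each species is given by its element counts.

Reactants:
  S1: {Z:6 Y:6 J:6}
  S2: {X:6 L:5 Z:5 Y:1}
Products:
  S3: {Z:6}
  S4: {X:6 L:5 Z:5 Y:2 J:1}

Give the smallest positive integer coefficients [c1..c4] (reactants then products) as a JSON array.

Coefficients: [1, 6, 1, 6]

X: 1·0+6·6 = 36 | 1·0+6·6 = 36
L: 1·0+6·5 = 30 | 1·0+6·5 = 30
Z: 1·6+6·5 = 36 | 1·6+6·5 = 36
Y: 1·6+6·1 = 12 | 1·0+6·2 = 12
J: 1·6+6·0 = 6 | 1·0+6·1 = 6
gcd(1,6,1,6) = 1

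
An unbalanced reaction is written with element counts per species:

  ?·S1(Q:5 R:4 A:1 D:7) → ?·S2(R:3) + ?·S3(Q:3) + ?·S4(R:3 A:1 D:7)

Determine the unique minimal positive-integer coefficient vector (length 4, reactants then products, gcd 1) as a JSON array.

Q: 3·5 = 15 | 1·0+5·3+3·0 = 15
R: 3·4 = 12 | 1·3+5·0+3·3 = 12
A: 3·1 = 3 | 1·0+5·0+3·1 = 3
D: 3·7 = 21 | 1·0+5·0+3·7 = 21
gcd(3,1,5,3) = 1

Coefficients: [3, 1, 5, 3]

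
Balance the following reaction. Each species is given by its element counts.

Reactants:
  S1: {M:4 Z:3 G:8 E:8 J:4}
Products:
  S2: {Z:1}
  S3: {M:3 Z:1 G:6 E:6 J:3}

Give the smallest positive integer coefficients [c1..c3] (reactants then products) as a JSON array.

Coefficients: [3, 5, 4]

M: 3·4 = 12 | 5·0+4·3 = 12
Z: 3·3 = 9 | 5·1+4·1 = 9
G: 3·8 = 24 | 5·0+4·6 = 24
E: 3·8 = 24 | 5·0+4·6 = 24
J: 3·4 = 12 | 5·0+4·3 = 12
gcd(3,5,4) = 1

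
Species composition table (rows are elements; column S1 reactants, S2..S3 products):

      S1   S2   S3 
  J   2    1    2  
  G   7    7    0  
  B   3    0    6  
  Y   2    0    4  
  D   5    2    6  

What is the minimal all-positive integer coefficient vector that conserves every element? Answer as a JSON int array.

Coefficients: [2, 2, 1]

J: 2·2 = 4 | 2·1+1·2 = 4
G: 2·7 = 14 | 2·7+1·0 = 14
B: 2·3 = 6 | 2·0+1·6 = 6
Y: 2·2 = 4 | 2·0+1·4 = 4
D: 2·5 = 10 | 2·2+1·6 = 10
gcd(2,2,1) = 1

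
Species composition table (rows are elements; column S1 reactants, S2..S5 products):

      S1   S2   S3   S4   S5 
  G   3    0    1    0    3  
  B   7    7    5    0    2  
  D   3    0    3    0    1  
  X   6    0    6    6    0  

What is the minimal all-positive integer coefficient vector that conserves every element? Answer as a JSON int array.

G: 4·3 = 12 | 1·0+3·1+1·0+3·3 = 12
B: 4·7 = 28 | 1·7+3·5+1·0+3·2 = 28
D: 4·3 = 12 | 1·0+3·3+1·0+3·1 = 12
X: 4·6 = 24 | 1·0+3·6+1·6+3·0 = 24
gcd(4,1,3,1,3) = 1

Coefficients: [4, 1, 3, 1, 3]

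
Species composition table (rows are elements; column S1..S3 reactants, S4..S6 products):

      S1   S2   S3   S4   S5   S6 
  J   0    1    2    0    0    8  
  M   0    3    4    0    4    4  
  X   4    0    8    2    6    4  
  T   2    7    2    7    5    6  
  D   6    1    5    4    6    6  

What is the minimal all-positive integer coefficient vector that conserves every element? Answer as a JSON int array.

Coefficients: [4, 4, 2, 2, 4, 1]

J: 4·0+4·1+2·2 = 8 | 2·0+4·0+1·8 = 8
M: 4·0+4·3+2·4 = 20 | 2·0+4·4+1·4 = 20
X: 4·4+4·0+2·8 = 32 | 2·2+4·6+1·4 = 32
T: 4·2+4·7+2·2 = 40 | 2·7+4·5+1·6 = 40
D: 4·6+4·1+2·5 = 38 | 2·4+4·6+1·6 = 38
gcd(4,4,2,2,4,1) = 1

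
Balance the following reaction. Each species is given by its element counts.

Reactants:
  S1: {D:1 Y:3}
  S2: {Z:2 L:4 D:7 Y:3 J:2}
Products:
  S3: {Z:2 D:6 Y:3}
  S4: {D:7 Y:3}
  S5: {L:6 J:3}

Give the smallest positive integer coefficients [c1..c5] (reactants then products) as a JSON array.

Coefficients: [1, 6, 6, 1, 4]

Z: 1·0+6·2 = 12 | 6·2+1·0+4·0 = 12
L: 1·0+6·4 = 24 | 6·0+1·0+4·6 = 24
D: 1·1+6·7 = 43 | 6·6+1·7+4·0 = 43
Y: 1·3+6·3 = 21 | 6·3+1·3+4·0 = 21
J: 1·0+6·2 = 12 | 6·0+1·0+4·3 = 12
gcd(1,6,6,1,4) = 1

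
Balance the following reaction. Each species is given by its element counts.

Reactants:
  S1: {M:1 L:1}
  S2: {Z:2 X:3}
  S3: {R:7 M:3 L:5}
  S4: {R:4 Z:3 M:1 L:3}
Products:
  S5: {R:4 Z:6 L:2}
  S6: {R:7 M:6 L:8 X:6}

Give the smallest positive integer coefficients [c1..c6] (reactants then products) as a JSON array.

Coefficients: [5, 6, 3, 4, 4, 3]

R: 5·0+6·0+3·7+4·4 = 37 | 4·4+3·7 = 37
Z: 5·0+6·2+3·0+4·3 = 24 | 4·6+3·0 = 24
M: 5·1+6·0+3·3+4·1 = 18 | 4·0+3·6 = 18
L: 5·1+6·0+3·5+4·3 = 32 | 4·2+3·8 = 32
X: 5·0+6·3+3·0+4·0 = 18 | 4·0+3·6 = 18
gcd(5,6,3,4,4,3) = 1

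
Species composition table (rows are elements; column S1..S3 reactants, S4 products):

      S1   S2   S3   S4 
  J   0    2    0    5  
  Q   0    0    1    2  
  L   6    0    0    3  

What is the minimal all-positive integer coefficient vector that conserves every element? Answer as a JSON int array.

Coefficients: [1, 5, 4, 2]

J: 1·0+5·2+4·0 = 10 | 2·5 = 10
Q: 1·0+5·0+4·1 = 4 | 2·2 = 4
L: 1·6+5·0+4·0 = 6 | 2·3 = 6
gcd(1,5,4,2) = 1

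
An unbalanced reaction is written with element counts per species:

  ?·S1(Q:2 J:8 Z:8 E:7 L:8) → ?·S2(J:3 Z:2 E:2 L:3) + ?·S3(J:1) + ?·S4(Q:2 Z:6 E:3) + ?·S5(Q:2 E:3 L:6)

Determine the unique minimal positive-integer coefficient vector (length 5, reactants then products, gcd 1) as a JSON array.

Q: 3·2 = 6 | 6·0+6·0+2·2+1·2 = 6
J: 3·8 = 24 | 6·3+6·1+2·0+1·0 = 24
Z: 3·8 = 24 | 6·2+6·0+2·6+1·0 = 24
E: 3·7 = 21 | 6·2+6·0+2·3+1·3 = 21
L: 3·8 = 24 | 6·3+6·0+2·0+1·6 = 24
gcd(3,6,6,2,1) = 1

Coefficients: [3, 6, 6, 2, 1]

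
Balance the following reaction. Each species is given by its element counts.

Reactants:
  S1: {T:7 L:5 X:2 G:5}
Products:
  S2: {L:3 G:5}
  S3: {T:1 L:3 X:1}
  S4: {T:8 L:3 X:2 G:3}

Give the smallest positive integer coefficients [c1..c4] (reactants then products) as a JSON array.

T: 6·7 = 42 | 3·0+2·1+5·8 = 42
L: 6·5 = 30 | 3·3+2·3+5·3 = 30
X: 6·2 = 12 | 3·0+2·1+5·2 = 12
G: 6·5 = 30 | 3·5+2·0+5·3 = 30
gcd(6,3,2,5) = 1

Coefficients: [6, 3, 2, 5]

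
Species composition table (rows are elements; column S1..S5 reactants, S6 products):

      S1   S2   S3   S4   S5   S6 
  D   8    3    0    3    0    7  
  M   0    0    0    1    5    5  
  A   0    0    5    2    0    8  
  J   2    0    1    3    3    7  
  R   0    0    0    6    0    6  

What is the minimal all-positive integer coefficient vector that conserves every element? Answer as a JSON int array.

Coefficients: [1, 4, 6, 5, 4, 5]

D: 1·8+4·3+6·0+5·3+4·0 = 35 | 5·7 = 35
M: 1·0+4·0+6·0+5·1+4·5 = 25 | 5·5 = 25
A: 1·0+4·0+6·5+5·2+4·0 = 40 | 5·8 = 40
J: 1·2+4·0+6·1+5·3+4·3 = 35 | 5·7 = 35
R: 1·0+4·0+6·0+5·6+4·0 = 30 | 5·6 = 30
gcd(1,4,6,5,4,5) = 1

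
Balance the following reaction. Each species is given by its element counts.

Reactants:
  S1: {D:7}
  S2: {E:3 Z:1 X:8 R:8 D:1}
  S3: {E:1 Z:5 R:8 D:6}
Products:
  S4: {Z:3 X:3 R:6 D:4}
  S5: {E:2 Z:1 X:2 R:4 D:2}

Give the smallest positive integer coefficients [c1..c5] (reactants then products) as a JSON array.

Coefficients: [1, 3, 3, 4, 6]

E: 1·0+3·3+3·1 = 12 | 4·0+6·2 = 12
Z: 1·0+3·1+3·5 = 18 | 4·3+6·1 = 18
X: 1·0+3·8+3·0 = 24 | 4·3+6·2 = 24
R: 1·0+3·8+3·8 = 48 | 4·6+6·4 = 48
D: 1·7+3·1+3·6 = 28 | 4·4+6·2 = 28
gcd(1,3,3,4,6) = 1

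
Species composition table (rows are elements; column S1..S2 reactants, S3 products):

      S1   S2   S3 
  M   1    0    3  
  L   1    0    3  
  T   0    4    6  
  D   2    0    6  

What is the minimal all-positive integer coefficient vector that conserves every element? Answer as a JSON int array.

M: 6·1+3·0 = 6 | 2·3 = 6
L: 6·1+3·0 = 6 | 2·3 = 6
T: 6·0+3·4 = 12 | 2·6 = 12
D: 6·2+3·0 = 12 | 2·6 = 12
gcd(6,3,2) = 1

Coefficients: [6, 3, 2]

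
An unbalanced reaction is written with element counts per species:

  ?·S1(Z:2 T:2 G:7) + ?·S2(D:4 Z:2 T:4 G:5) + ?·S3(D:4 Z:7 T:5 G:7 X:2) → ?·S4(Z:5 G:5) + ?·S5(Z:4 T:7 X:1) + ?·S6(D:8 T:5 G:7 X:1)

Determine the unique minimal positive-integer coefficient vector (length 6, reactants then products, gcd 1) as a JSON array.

Coefficients: [1, 6, 4, 6, 3, 5]

D: 1·0+6·4+4·4 = 40 | 6·0+3·0+5·8 = 40
Z: 1·2+6·2+4·7 = 42 | 6·5+3·4+5·0 = 42
T: 1·2+6·4+4·5 = 46 | 6·0+3·7+5·5 = 46
G: 1·7+6·5+4·7 = 65 | 6·5+3·0+5·7 = 65
X: 1·0+6·0+4·2 = 8 | 6·0+3·1+5·1 = 8
gcd(1,6,4,6,3,5) = 1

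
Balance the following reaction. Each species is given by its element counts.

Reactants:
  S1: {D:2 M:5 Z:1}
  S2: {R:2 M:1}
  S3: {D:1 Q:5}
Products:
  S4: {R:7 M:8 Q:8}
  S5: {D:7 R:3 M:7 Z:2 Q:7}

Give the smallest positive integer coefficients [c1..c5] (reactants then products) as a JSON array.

Coefficients: [2, 5, 3, 1, 1]

D: 2·2+5·0+3·1 = 7 | 1·0+1·7 = 7
R: 2·0+5·2+3·0 = 10 | 1·7+1·3 = 10
M: 2·5+5·1+3·0 = 15 | 1·8+1·7 = 15
Z: 2·1+5·0+3·0 = 2 | 1·0+1·2 = 2
Q: 2·0+5·0+3·5 = 15 | 1·8+1·7 = 15
gcd(2,5,3,1,1) = 1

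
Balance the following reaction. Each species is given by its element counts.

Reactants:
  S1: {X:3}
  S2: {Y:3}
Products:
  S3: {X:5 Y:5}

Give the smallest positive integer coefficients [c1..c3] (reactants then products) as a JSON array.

Coefficients: [5, 5, 3]

X: 5·3+5·0 = 15 | 3·5 = 15
Y: 5·0+5·3 = 15 | 3·5 = 15
gcd(5,5,3) = 1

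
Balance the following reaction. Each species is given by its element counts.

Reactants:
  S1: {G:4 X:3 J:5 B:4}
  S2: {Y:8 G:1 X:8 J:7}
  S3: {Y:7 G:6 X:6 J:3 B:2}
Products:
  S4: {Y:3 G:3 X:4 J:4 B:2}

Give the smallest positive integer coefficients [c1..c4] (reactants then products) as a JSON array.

Coefficients: [2, 1, 1, 5]

Y: 2·0+1·8+1·7 = 15 | 5·3 = 15
G: 2·4+1·1+1·6 = 15 | 5·3 = 15
X: 2·3+1·8+1·6 = 20 | 5·4 = 20
J: 2·5+1·7+1·3 = 20 | 5·4 = 20
B: 2·4+1·0+1·2 = 10 | 5·2 = 10
gcd(2,1,1,5) = 1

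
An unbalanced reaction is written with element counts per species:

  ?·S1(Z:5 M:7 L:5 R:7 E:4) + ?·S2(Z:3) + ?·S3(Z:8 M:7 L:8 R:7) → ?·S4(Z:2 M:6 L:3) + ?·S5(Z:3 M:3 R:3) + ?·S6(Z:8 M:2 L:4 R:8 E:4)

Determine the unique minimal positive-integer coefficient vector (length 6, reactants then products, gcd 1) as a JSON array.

Z: 4·5+5·3+1·8 = 43 | 4·2+1·3+4·8 = 43
M: 4·7+5·0+1·7 = 35 | 4·6+1·3+4·2 = 35
L: 4·5+5·0+1·8 = 28 | 4·3+1·0+4·4 = 28
R: 4·7+5·0+1·7 = 35 | 4·0+1·3+4·8 = 35
E: 4·4+5·0+1·0 = 16 | 4·0+1·0+4·4 = 16
gcd(4,5,1,4,1,4) = 1

Coefficients: [4, 5, 1, 4, 1, 4]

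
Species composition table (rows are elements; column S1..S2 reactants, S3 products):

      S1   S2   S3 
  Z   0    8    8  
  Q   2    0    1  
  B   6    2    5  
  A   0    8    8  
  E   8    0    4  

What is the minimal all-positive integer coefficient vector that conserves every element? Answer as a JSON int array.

Coefficients: [1, 2, 2]

Z: 1·0+2·8 = 16 | 2·8 = 16
Q: 1·2+2·0 = 2 | 2·1 = 2
B: 1·6+2·2 = 10 | 2·5 = 10
A: 1·0+2·8 = 16 | 2·8 = 16
E: 1·8+2·0 = 8 | 2·4 = 8
gcd(1,2,2) = 1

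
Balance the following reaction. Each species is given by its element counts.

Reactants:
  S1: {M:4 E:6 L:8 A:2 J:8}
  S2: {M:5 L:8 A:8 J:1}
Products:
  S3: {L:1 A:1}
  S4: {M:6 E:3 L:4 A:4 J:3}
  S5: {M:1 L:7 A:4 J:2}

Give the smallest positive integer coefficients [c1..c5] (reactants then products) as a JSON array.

M: 1·4+2·5 = 14 | 2·0+2·6+2·1 = 14
E: 1·6+2·0 = 6 | 2·0+2·3+2·0 = 6
L: 1·8+2·8 = 24 | 2·1+2·4+2·7 = 24
A: 1·2+2·8 = 18 | 2·1+2·4+2·4 = 18
J: 1·8+2·1 = 10 | 2·0+2·3+2·2 = 10
gcd(1,2,2,2,2) = 1

Coefficients: [1, 2, 2, 2, 2]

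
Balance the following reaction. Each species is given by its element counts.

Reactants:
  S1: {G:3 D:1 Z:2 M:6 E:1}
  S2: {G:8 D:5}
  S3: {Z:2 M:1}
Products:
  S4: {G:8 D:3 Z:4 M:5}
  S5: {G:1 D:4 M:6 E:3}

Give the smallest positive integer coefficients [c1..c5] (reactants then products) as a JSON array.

G: 3·3+2·8+3·0 = 25 | 3·8+1·1 = 25
D: 3·1+2·5+3·0 = 13 | 3·3+1·4 = 13
Z: 3·2+2·0+3·2 = 12 | 3·4+1·0 = 12
M: 3·6+2·0+3·1 = 21 | 3·5+1·6 = 21
E: 3·1+2·0+3·0 = 3 | 3·0+1·3 = 3
gcd(3,2,3,3,1) = 1

Coefficients: [3, 2, 3, 3, 1]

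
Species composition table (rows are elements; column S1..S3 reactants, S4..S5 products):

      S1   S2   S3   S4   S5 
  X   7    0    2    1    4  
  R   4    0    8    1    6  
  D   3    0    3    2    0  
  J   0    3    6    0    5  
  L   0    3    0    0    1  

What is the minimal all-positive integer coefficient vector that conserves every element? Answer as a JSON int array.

Coefficients: [2, 1, 2, 6, 3]

X: 2·7+1·0+2·2 = 18 | 6·1+3·4 = 18
R: 2·4+1·0+2·8 = 24 | 6·1+3·6 = 24
D: 2·3+1·0+2·3 = 12 | 6·2+3·0 = 12
J: 2·0+1·3+2·6 = 15 | 6·0+3·5 = 15
L: 2·0+1·3+2·0 = 3 | 6·0+3·1 = 3
gcd(2,1,2,6,3) = 1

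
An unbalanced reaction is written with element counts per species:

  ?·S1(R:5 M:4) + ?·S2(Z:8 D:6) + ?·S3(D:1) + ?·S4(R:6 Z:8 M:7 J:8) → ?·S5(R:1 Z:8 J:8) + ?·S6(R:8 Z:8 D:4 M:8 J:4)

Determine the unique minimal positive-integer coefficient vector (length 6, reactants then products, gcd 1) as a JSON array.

Coefficients: [5, 3, 6, 4, 1, 6]

R: 5·5+3·0+6·0+4·6 = 49 | 1·1+6·8 = 49
Z: 5·0+3·8+6·0+4·8 = 56 | 1·8+6·8 = 56
D: 5·0+3·6+6·1+4·0 = 24 | 1·0+6·4 = 24
M: 5·4+3·0+6·0+4·7 = 48 | 1·0+6·8 = 48
J: 5·0+3·0+6·0+4·8 = 32 | 1·8+6·4 = 32
gcd(5,3,6,4,1,6) = 1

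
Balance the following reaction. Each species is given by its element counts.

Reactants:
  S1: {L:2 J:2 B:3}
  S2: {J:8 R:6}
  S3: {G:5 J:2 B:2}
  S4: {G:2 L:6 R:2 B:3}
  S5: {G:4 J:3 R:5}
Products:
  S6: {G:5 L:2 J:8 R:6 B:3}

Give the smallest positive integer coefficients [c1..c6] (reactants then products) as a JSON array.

Coefficients: [2, 3, 3, 1, 2, 5]

G: 2·0+3·0+3·5+1·2+2·4 = 25 | 5·5 = 25
L: 2·2+3·0+3·0+1·6+2·0 = 10 | 5·2 = 10
J: 2·2+3·8+3·2+1·0+2·3 = 40 | 5·8 = 40
R: 2·0+3·6+3·0+1·2+2·5 = 30 | 5·6 = 30
B: 2·3+3·0+3·2+1·3+2·0 = 15 | 5·3 = 15
gcd(2,3,3,1,2,5) = 1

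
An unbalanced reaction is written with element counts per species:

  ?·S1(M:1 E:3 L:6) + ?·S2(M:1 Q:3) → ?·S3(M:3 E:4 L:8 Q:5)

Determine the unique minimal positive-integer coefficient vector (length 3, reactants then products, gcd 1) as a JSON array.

M: 4·1+5·1 = 9 | 3·3 = 9
E: 4·3+5·0 = 12 | 3·4 = 12
L: 4·6+5·0 = 24 | 3·8 = 24
Q: 4·0+5·3 = 15 | 3·5 = 15
gcd(4,5,3) = 1

Coefficients: [4, 5, 3]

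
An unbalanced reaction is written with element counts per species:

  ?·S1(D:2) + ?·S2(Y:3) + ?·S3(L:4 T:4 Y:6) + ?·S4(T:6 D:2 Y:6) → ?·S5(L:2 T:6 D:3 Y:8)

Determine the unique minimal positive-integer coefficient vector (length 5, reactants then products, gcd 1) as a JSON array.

Coefficients: [5, 2, 3, 4, 6]

L: 5·0+2·0+3·4+4·0 = 12 | 6·2 = 12
T: 5·0+2·0+3·4+4·6 = 36 | 6·6 = 36
D: 5·2+2·0+3·0+4·2 = 18 | 6·3 = 18
Y: 5·0+2·3+3·6+4·6 = 48 | 6·8 = 48
gcd(5,2,3,4,6) = 1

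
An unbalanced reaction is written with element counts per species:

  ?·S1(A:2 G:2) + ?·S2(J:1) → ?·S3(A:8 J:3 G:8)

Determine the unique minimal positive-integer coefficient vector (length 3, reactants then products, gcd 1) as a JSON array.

Coefficients: [4, 3, 1]

A: 4·2+3·0 = 8 | 1·8 = 8
J: 4·0+3·1 = 3 | 1·3 = 3
G: 4·2+3·0 = 8 | 1·8 = 8
gcd(4,3,1) = 1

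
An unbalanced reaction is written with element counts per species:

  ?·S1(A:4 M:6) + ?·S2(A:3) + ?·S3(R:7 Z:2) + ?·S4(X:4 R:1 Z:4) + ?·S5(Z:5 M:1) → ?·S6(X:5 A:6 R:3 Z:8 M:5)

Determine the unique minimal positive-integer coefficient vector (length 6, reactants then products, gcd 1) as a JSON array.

Coefficients: [3, 4, 1, 5, 2, 4]

X: 3·0+4·0+1·0+5·4+2·0 = 20 | 4·5 = 20
A: 3·4+4·3+1·0+5·0+2·0 = 24 | 4·6 = 24
R: 3·0+4·0+1·7+5·1+2·0 = 12 | 4·3 = 12
Z: 3·0+4·0+1·2+5·4+2·5 = 32 | 4·8 = 32
M: 3·6+4·0+1·0+5·0+2·1 = 20 | 4·5 = 20
gcd(3,4,1,5,2,4) = 1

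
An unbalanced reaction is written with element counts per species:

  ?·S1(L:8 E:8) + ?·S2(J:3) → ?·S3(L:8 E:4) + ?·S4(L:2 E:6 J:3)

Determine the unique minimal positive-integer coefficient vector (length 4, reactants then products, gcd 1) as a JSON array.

Coefficients: [5, 4, 4, 4]

L: 5·8+4·0 = 40 | 4·8+4·2 = 40
E: 5·8+4·0 = 40 | 4·4+4·6 = 40
J: 5·0+4·3 = 12 | 4·0+4·3 = 12
gcd(5,4,4,4) = 1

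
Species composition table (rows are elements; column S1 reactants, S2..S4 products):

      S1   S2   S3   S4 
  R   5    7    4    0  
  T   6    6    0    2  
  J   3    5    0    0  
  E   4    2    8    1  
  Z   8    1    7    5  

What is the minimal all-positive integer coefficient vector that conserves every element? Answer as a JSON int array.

R: 5·5 = 25 | 3·7+1·4+6·0 = 25
T: 5·6 = 30 | 3·6+1·0+6·2 = 30
J: 5·3 = 15 | 3·5+1·0+6·0 = 15
E: 5·4 = 20 | 3·2+1·8+6·1 = 20
Z: 5·8 = 40 | 3·1+1·7+6·5 = 40
gcd(5,3,1,6) = 1

Coefficients: [5, 3, 1, 6]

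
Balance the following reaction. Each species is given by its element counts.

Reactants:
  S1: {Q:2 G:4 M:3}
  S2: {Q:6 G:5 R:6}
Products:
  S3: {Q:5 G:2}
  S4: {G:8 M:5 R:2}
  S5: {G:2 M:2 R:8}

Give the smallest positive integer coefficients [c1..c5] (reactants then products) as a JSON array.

Coefficients: [4, 2, 4, 2, 1]

Q: 4·2+2·6 = 20 | 4·5+2·0+1·0 = 20
G: 4·4+2·5 = 26 | 4·2+2·8+1·2 = 26
M: 4·3+2·0 = 12 | 4·0+2·5+1·2 = 12
R: 4·0+2·6 = 12 | 4·0+2·2+1·8 = 12
gcd(4,2,4,2,1) = 1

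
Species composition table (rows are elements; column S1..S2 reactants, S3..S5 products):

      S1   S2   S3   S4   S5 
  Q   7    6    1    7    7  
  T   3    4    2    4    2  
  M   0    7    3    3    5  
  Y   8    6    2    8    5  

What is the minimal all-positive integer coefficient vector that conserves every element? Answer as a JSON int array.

Coefficients: [2, 4, 3, 3, 2]

Q: 2·7+4·6 = 38 | 3·1+3·7+2·7 = 38
T: 2·3+4·4 = 22 | 3·2+3·4+2·2 = 22
M: 2·0+4·7 = 28 | 3·3+3·3+2·5 = 28
Y: 2·8+4·6 = 40 | 3·2+3·8+2·5 = 40
gcd(2,4,3,3,2) = 1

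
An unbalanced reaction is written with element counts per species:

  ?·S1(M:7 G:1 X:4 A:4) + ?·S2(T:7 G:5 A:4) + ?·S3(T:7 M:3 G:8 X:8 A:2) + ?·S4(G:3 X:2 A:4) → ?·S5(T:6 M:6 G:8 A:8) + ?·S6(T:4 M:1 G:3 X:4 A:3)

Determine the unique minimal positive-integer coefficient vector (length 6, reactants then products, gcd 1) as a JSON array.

T: 3·0+5·7+1·7+2·0 = 42 | 3·6+6·4 = 42
M: 3·7+5·0+1·3+2·0 = 24 | 3·6+6·1 = 24
G: 3·1+5·5+1·8+2·3 = 42 | 3·8+6·3 = 42
X: 3·4+5·0+1·8+2·2 = 24 | 3·0+6·4 = 24
A: 3·4+5·4+1·2+2·4 = 42 | 3·8+6·3 = 42
gcd(3,5,1,2,3,6) = 1

Coefficients: [3, 5, 1, 2, 3, 6]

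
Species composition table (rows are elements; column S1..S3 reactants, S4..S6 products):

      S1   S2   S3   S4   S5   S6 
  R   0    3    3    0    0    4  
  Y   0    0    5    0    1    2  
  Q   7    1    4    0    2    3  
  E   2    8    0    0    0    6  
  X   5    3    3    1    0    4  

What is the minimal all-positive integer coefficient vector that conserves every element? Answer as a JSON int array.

R: 1·0+2·3+2·3 = 12 | 5·0+4·0+3·4 = 12
Y: 1·0+2·0+2·5 = 10 | 5·0+4·1+3·2 = 10
Q: 1·7+2·1+2·4 = 17 | 5·0+4·2+3·3 = 17
E: 1·2+2·8+2·0 = 18 | 5·0+4·0+3·6 = 18
X: 1·5+2·3+2·3 = 17 | 5·1+4·0+3·4 = 17
gcd(1,2,2,5,4,3) = 1

Coefficients: [1, 2, 2, 5, 4, 3]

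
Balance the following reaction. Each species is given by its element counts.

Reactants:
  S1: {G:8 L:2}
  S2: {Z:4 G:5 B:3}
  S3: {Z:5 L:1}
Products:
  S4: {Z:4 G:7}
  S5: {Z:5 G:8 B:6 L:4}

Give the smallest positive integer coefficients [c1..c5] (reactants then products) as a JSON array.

Z: 3·0+4·4+2·5 = 26 | 4·4+2·5 = 26
G: 3·8+4·5+2·0 = 44 | 4·7+2·8 = 44
B: 3·0+4·3+2·0 = 12 | 4·0+2·6 = 12
L: 3·2+4·0+2·1 = 8 | 4·0+2·4 = 8
gcd(3,4,2,4,2) = 1

Coefficients: [3, 4, 2, 4, 2]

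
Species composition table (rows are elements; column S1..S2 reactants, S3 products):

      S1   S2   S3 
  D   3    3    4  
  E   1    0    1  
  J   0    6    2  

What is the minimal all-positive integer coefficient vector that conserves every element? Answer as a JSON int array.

Coefficients: [3, 1, 3]

D: 3·3+1·3 = 12 | 3·4 = 12
E: 3·1+1·0 = 3 | 3·1 = 3
J: 3·0+1·6 = 6 | 3·2 = 6
gcd(3,1,3) = 1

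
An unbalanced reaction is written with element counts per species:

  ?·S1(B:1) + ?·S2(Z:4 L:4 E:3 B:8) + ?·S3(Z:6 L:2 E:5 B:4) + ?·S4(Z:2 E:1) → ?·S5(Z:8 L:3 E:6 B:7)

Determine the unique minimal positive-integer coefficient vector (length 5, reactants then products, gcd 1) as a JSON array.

Coefficients: [6, 2, 5, 5, 6]

Z: 6·0+2·4+5·6+5·2 = 48 | 6·8 = 48
L: 6·0+2·4+5·2+5·0 = 18 | 6·3 = 18
E: 6·0+2·3+5·5+5·1 = 36 | 6·6 = 36
B: 6·1+2·8+5·4+5·0 = 42 | 6·7 = 42
gcd(6,2,5,5,6) = 1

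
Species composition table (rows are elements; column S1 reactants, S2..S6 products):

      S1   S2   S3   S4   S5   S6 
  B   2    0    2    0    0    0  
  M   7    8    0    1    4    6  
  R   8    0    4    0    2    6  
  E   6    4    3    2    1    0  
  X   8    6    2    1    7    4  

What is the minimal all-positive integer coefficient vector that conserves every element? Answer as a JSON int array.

Coefficients: [5, 1, 5, 5, 1, 3]

B: 5·2 = 10 | 1·0+5·2+5·0+1·0+3·0 = 10
M: 5·7 = 35 | 1·8+5·0+5·1+1·4+3·6 = 35
R: 5·8 = 40 | 1·0+5·4+5·0+1·2+3·6 = 40
E: 5·6 = 30 | 1·4+5·3+5·2+1·1+3·0 = 30
X: 5·8 = 40 | 1·6+5·2+5·1+1·7+3·4 = 40
gcd(5,1,5,5,1,3) = 1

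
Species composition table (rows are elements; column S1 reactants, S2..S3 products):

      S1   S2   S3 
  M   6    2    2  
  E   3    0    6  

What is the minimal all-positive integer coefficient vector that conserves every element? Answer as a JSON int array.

Coefficients: [2, 5, 1]

M: 2·6 = 12 | 5·2+1·2 = 12
E: 2·3 = 6 | 5·0+1·6 = 6
gcd(2,5,1) = 1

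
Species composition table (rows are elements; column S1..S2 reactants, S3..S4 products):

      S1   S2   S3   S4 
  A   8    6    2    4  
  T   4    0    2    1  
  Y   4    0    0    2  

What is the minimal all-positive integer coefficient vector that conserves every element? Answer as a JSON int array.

A: 3·8+1·6 = 30 | 3·2+6·4 = 30
T: 3·4+1·0 = 12 | 3·2+6·1 = 12
Y: 3·4+1·0 = 12 | 3·0+6·2 = 12
gcd(3,1,3,6) = 1

Coefficients: [3, 1, 3, 6]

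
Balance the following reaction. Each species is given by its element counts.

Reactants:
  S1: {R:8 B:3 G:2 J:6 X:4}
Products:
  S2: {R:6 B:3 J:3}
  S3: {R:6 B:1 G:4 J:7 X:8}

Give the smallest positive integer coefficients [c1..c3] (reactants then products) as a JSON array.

Coefficients: [6, 5, 3]

R: 6·8 = 48 | 5·6+3·6 = 48
B: 6·3 = 18 | 5·3+3·1 = 18
G: 6·2 = 12 | 5·0+3·4 = 12
J: 6·6 = 36 | 5·3+3·7 = 36
X: 6·4 = 24 | 5·0+3·8 = 24
gcd(6,5,3) = 1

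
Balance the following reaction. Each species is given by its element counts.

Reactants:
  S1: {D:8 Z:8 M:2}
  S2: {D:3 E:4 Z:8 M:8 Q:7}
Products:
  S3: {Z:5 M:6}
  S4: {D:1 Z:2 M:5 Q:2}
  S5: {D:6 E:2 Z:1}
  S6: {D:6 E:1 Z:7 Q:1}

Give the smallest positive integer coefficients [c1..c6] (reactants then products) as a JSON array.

D: 5·8+2·3 = 46 | 1·0+4·1+1·6+6·6 = 46
E: 5·0+2·4 = 8 | 1·0+4·0+1·2+6·1 = 8
Z: 5·8+2·8 = 56 | 1·5+4·2+1·1+6·7 = 56
M: 5·2+2·8 = 26 | 1·6+4·5+1·0+6·0 = 26
Q: 5·0+2·7 = 14 | 1·0+4·2+1·0+6·1 = 14
gcd(5,2,1,4,1,6) = 1

Coefficients: [5, 2, 1, 4, 1, 6]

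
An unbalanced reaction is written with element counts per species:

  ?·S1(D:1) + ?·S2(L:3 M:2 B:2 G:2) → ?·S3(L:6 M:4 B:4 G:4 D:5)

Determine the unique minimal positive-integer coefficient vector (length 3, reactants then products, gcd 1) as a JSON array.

L: 5·0+2·3 = 6 | 1·6 = 6
M: 5·0+2·2 = 4 | 1·4 = 4
B: 5·0+2·2 = 4 | 1·4 = 4
G: 5·0+2·2 = 4 | 1·4 = 4
D: 5·1+2·0 = 5 | 1·5 = 5
gcd(5,2,1) = 1

Coefficients: [5, 2, 1]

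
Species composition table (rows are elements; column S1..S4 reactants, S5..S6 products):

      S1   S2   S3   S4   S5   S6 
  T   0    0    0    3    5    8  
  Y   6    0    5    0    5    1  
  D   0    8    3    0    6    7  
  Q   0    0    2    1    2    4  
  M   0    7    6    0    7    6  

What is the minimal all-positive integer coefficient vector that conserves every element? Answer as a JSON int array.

T: 1·0+2·0+1·0+6·3 = 18 | 2·5+1·8 = 18
Y: 1·6+2·0+1·5+6·0 = 11 | 2·5+1·1 = 11
D: 1·0+2·8+1·3+6·0 = 19 | 2·6+1·7 = 19
Q: 1·0+2·0+1·2+6·1 = 8 | 2·2+1·4 = 8
M: 1·0+2·7+1·6+6·0 = 20 | 2·7+1·6 = 20
gcd(1,2,1,6,2,1) = 1

Coefficients: [1, 2, 1, 6, 2, 1]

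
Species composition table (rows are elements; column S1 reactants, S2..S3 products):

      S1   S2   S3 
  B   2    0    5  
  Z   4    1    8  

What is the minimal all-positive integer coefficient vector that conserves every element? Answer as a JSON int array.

B: 5·2 = 10 | 4·0+2·5 = 10
Z: 5·4 = 20 | 4·1+2·8 = 20
gcd(5,4,2) = 1

Coefficients: [5, 4, 2]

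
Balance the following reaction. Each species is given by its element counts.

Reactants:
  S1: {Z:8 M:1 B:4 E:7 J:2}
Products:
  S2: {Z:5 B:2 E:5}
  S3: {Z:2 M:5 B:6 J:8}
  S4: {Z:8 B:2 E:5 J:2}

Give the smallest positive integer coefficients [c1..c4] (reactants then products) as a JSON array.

Coefficients: [5, 6, 1, 1]

Z: 5·8 = 40 | 6·5+1·2+1·8 = 40
M: 5·1 = 5 | 6·0+1·5+1·0 = 5
B: 5·4 = 20 | 6·2+1·6+1·2 = 20
E: 5·7 = 35 | 6·5+1·0+1·5 = 35
J: 5·2 = 10 | 6·0+1·8+1·2 = 10
gcd(5,6,1,1) = 1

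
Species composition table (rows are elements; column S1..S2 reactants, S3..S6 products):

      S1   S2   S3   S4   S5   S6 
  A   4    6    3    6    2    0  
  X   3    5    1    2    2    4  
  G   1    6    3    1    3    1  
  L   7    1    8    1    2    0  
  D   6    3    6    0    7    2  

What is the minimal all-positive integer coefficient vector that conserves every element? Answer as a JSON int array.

Coefficients: [5, 3, 4, 4, 1, 4]

A: 5·4+3·6 = 38 | 4·3+4·6+1·2+4·0 = 38
X: 5·3+3·5 = 30 | 4·1+4·2+1·2+4·4 = 30
G: 5·1+3·6 = 23 | 4·3+4·1+1·3+4·1 = 23
L: 5·7+3·1 = 38 | 4·8+4·1+1·2+4·0 = 38
D: 5·6+3·3 = 39 | 4·6+4·0+1·7+4·2 = 39
gcd(5,3,4,4,1,4) = 1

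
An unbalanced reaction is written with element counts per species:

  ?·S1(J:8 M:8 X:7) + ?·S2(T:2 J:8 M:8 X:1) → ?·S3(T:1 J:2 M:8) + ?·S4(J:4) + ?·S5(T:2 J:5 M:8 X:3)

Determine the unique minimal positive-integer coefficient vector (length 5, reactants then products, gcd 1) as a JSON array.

T: 1·0+5·2 = 10 | 2·1+6·0+4·2 = 10
J: 1·8+5·8 = 48 | 2·2+6·4+4·5 = 48
M: 1·8+5·8 = 48 | 2·8+6·0+4·8 = 48
X: 1·7+5·1 = 12 | 2·0+6·0+4·3 = 12
gcd(1,5,2,6,4) = 1

Coefficients: [1, 5, 2, 6, 4]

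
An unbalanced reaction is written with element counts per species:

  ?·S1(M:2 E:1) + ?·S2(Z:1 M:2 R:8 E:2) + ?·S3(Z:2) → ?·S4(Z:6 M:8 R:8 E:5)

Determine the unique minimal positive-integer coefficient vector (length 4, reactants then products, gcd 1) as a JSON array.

Coefficients: [6, 2, 5, 2]

Z: 6·0+2·1+5·2 = 12 | 2·6 = 12
M: 6·2+2·2+5·0 = 16 | 2·8 = 16
R: 6·0+2·8+5·0 = 16 | 2·8 = 16
E: 6·1+2·2+5·0 = 10 | 2·5 = 10
gcd(6,2,5,2) = 1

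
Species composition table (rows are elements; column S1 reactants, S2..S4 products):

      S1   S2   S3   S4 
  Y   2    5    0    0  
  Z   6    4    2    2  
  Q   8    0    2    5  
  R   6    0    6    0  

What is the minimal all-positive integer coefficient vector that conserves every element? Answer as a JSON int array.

Coefficients: [5, 2, 5, 6]

Y: 5·2 = 10 | 2·5+5·0+6·0 = 10
Z: 5·6 = 30 | 2·4+5·2+6·2 = 30
Q: 5·8 = 40 | 2·0+5·2+6·5 = 40
R: 5·6 = 30 | 2·0+5·6+6·0 = 30
gcd(5,2,5,6) = 1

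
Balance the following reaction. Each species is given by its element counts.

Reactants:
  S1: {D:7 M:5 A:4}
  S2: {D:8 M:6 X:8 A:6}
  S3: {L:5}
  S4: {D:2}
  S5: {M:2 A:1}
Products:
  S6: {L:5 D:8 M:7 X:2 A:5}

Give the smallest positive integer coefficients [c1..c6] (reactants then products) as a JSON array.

L: 2·0+1·0+4·5+5·0+6·0 = 20 | 4·5 = 20
D: 2·7+1·8+4·0+5·2+6·0 = 32 | 4·8 = 32
M: 2·5+1·6+4·0+5·0+6·2 = 28 | 4·7 = 28
X: 2·0+1·8+4·0+5·0+6·0 = 8 | 4·2 = 8
A: 2·4+1·6+4·0+5·0+6·1 = 20 | 4·5 = 20
gcd(2,1,4,5,6,4) = 1

Coefficients: [2, 1, 4, 5, 6, 4]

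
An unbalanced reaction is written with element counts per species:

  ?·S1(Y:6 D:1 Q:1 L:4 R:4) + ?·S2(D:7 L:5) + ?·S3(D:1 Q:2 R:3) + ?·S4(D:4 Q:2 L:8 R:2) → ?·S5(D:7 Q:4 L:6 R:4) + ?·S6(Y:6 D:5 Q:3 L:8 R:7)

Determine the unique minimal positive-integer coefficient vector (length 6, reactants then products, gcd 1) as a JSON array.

Coefficients: [5, 2, 5, 2, 1, 5]

Y: 5·6+2·0+5·0+2·0 = 30 | 1·0+5·6 = 30
D: 5·1+2·7+5·1+2·4 = 32 | 1·7+5·5 = 32
Q: 5·1+2·0+5·2+2·2 = 19 | 1·4+5·3 = 19
L: 5·4+2·5+5·0+2·8 = 46 | 1·6+5·8 = 46
R: 5·4+2·0+5·3+2·2 = 39 | 1·4+5·7 = 39
gcd(5,2,5,2,1,5) = 1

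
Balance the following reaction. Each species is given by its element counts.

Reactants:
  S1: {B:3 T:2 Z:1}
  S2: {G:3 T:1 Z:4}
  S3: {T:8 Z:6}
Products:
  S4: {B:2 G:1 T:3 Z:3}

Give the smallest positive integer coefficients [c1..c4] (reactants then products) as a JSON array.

Coefficients: [4, 2, 1, 6]

B: 4·3+2·0+1·0 = 12 | 6·2 = 12
G: 4·0+2·3+1·0 = 6 | 6·1 = 6
T: 4·2+2·1+1·8 = 18 | 6·3 = 18
Z: 4·1+2·4+1·6 = 18 | 6·3 = 18
gcd(4,2,1,6) = 1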